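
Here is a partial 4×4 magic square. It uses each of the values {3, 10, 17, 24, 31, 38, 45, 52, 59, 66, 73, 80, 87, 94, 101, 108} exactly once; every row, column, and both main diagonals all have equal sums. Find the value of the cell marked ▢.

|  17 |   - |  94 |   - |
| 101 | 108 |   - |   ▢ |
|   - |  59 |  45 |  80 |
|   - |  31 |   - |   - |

The 16 entries sum to 888, so each line sums to 888/4 = 222.
Using row 3: 59 + 45 + 80 + ? → (3,1) = 222 − 184 = 38.
Column 1 must total 222; the given cells sum to 156, so (4,1) = 66.
Column 2 needs 222; the known cells sum to 198, so (1,2) = 24.
Main diagonal needs 222; the known cells sum to 170, so (4,4) = 52.
The remaining cell in row 1 is (1,4) = 222 − 135 = 87.
Using row 4: 66 + 31 + 52 + ? → (4,3) = 222 − 149 = 73.
From column 3, 222 − (94 + 45 + 73) gives (2,3) = 10.
Column 4 must total 222; the given cells sum to 219, so (2,4) = 3.

3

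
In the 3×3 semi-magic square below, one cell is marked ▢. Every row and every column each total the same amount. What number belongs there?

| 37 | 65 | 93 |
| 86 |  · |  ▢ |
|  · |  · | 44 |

Row 1 is complete and sums to 195; that is the magic constant.
Column 1 must total 195; the given cells sum to 123, so (3,1) = 72.
The remaining cell in column 3 is (2,3) = 195 − 137 = 58.

58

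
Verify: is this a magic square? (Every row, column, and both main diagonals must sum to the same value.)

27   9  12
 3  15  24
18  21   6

No — main diagonal sums to 48 but column 3 sums to 42.

Row 1: 27 + 9 + 12 = 48.
Row 2: 3 + 15 + 24 = 42.
Row 3: 18 + 21 + 6 = 45.
Column 1: 27 + 3 + 18 = 48.
Column 2: 9 + 15 + 21 = 45.
Column 3: 12 + 24 + 6 = 42.
Main diagonal: 27 + 15 + 6 = 48.
Anti-diagonal: 12 + 15 + 18 = 45.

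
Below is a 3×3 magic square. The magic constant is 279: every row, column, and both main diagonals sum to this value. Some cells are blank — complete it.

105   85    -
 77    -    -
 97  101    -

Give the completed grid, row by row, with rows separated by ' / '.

Using row 1: 105 + 85 + ? → (1,3) = 279 − 190 = 89.
The remaining cell in row 3 is (3,3) = 279 − 198 = 81.
Column 2: 85 + 101 + ? = 279, so (2,2) = 93.
Column 3 needs 279; the known cells sum to 170, so (2,3) = 109.

105 85 89 / 77 93 109 / 97 101 81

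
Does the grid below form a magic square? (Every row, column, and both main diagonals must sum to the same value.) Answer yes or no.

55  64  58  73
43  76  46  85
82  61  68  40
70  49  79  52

No — row 3 sums to 251 but column 4 sums to 250.

Row 1: 55 + 64 + 58 + 73 = 250.
Row 2: 43 + 76 + 46 + 85 = 250.
Row 3: 82 + 61 + 68 + 40 = 251.
Row 4: 70 + 49 + 79 + 52 = 250.
Column 1: 55 + 43 + 82 + 70 = 250.
Column 2: 64 + 76 + 61 + 49 = 250.
Column 3: 58 + 46 + 68 + 79 = 251.
Column 4: 73 + 85 + 40 + 52 = 250.
Main diagonal: 55 + 76 + 68 + 52 = 251.
Anti-diagonal: 73 + 46 + 61 + 70 = 250.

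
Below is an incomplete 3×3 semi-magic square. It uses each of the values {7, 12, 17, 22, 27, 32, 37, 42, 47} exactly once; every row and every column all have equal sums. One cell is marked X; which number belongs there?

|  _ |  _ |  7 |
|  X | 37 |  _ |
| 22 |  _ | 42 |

12

The 9 entries sum to 243, so each line sums to 243/3 = 81.
The remaining cell in row 3 is (3,2) = 81 − 64 = 17.
Column 2 must total 81; the given cells sum to 54, so (1,2) = 27.
Column 3: 7 + 42 + ? = 81, so (2,3) = 32.
Row 1 must total 81; the given cells sum to 34, so (1,1) = 47.
Row 2: 37 + 32 + ? = 81, so (2,1) = 12.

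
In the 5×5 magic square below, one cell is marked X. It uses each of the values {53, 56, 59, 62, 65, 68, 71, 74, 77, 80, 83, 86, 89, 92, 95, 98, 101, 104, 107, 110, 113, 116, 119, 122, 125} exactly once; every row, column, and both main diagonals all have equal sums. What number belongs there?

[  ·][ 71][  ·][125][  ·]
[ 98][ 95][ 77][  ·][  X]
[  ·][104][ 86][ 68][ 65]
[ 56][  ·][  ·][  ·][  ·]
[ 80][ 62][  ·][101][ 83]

The 25 entries sum to 2225, so each line sums to 2225/5 = 445.
The remaining cell in row 3 is (3,1) = 445 − 323 = 122.
Row 5 needs 445; the known cells sum to 326, so (5,3) = 119.
Column 1 must total 445; the given cells sum to 356, so (1,1) = 89.
Column 2: 71 + 95 + 104 + 62 + ? = 445, so (4,2) = 113.
Main diagonal must total 445; the given cells sum to 353, so (4,4) = 92.
The remaining cell in column 4 is (2,4) = 445 − 386 = 59.
Anti-diagonal: 59 + 86 + 113 + 80 + ? = 445, so (1,5) = 107.
From row 1, 445 − (89 + 71 + 125 + 107) gives (1,3) = 53.
From row 2, 445 − (98 + 95 + 77 + 59) gives (2,5) = 116.

116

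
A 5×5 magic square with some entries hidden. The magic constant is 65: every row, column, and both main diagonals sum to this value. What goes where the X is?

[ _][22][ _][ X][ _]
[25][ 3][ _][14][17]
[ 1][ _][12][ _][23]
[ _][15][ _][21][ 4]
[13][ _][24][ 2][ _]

8

The remaining cell in row 2 is (2,3) = 65 − 59 = 6.
Anti-diagonal must total 65; the given cells sum to 54, so (1,5) = 11.
The remaining cell in column 5 is (5,5) = 65 − 55 = 10.
Main diagonal must total 65; the given cells sum to 46, so (1,1) = 19.
Row 5 needs 65; the known cells sum to 49, so (5,2) = 16.
Using column 1: 19 + 25 + 1 + 13 + ? → (4,1) = 65 − 58 = 7.
Column 2: 22 + 3 + 15 + 16 + ? = 65, so (3,2) = 9.
The remaining cell in row 3 is (3,4) = 65 − 45 = 20.
Row 4 needs 65; the known cells sum to 47, so (4,3) = 18.
Using column 3: 6 + 12 + 18 + 24 + ? → (1,3) = 65 − 60 = 5.
Column 4: 14 + 20 + 21 + 2 + ? = 65, so (1,4) = 8.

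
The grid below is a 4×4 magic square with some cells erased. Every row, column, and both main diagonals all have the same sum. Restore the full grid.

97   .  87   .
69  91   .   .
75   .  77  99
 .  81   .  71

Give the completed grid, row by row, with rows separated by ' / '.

Main diagonal is already complete: 97 + 91 + 77 + 71 = 336, so that is the magic constant.
Row 3 must total 336; the given cells sum to 251, so (3,2) = 85.
Column 1 must total 336; the given cells sum to 241, so (4,1) = 95.
The remaining cell in column 2 is (1,2) = 336 − 257 = 79.
Row 1 must total 336; the given cells sum to 263, so (1,4) = 73.
Using row 4: 95 + 81 + 71 + ? → (4,3) = 336 − 247 = 89.
From column 3, 336 − (87 + 77 + 89) gives (2,3) = 83.
The remaining cell in column 4 is (2,4) = 336 − 243 = 93.

97 79 87 73 / 69 91 83 93 / 75 85 77 99 / 95 81 89 71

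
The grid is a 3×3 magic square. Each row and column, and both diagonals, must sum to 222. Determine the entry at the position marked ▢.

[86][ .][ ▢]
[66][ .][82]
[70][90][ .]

78

Using row 2: 66 + 82 + ? → (2,2) = 222 − 148 = 74.
Row 3 must total 222; the given cells sum to 160, so (3,3) = 62.
Using column 2: 74 + 90 + ? → (1,2) = 222 − 164 = 58.
Using column 3: 82 + 62 + ? → (1,3) = 222 − 144 = 78.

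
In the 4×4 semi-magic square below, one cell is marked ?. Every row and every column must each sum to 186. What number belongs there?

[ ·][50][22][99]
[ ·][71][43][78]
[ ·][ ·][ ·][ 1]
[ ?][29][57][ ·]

The remaining cell in row 1 is (1,1) = 186 − 171 = 15.
From row 2, 186 − (71 + 43 + 78) gives (2,1) = -6.
Column 2: 50 + 71 + 29 + ? = 186, so (3,2) = 36.
Using column 3: 22 + 43 + 57 + ? → (3,3) = 186 − 122 = 64.
From column 4, 186 − (99 + 78 + 1) gives (4,4) = 8.
From row 3, 186 − (36 + 64 + 1) gives (3,1) = 85.
From row 4, 186 − (29 + 57 + 8) gives (4,1) = 92.

92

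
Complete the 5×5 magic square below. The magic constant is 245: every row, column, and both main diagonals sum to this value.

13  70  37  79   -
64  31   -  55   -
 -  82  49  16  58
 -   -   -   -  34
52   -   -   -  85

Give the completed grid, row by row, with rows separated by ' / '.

13 70 37 79 46 / 64 31 73 55 22 / 40 82 49 16 58 / 76 43 25 67 34 / 52 19 61 28 85

Using row 1: 13 + 70 + 37 + 79 + ? → (1,5) = 245 − 199 = 46.
Row 3: 82 + 49 + 16 + 58 + ? = 245, so (3,1) = 40.
Column 1 needs 245; the known cells sum to 169, so (4,1) = 76.
Using column 5: 46 + 58 + 34 + 85 + ? → (2,5) = 245 − 223 = 22.
Main diagonal: 13 + 31 + 49 + 85 + ? = 245, so (4,4) = 67.
The remaining cell in anti-diagonal is (4,2) = 245 − 202 = 43.
The remaining cell in row 2 is (2,3) = 245 − 172 = 73.
Using row 4: 76 + 43 + 67 + 34 + ? → (4,3) = 245 − 220 = 25.
Using column 2: 70 + 31 + 82 + 43 + ? → (5,2) = 245 − 226 = 19.
Using column 3: 37 + 73 + 49 + 25 + ? → (5,3) = 245 − 184 = 61.
Column 4 needs 245; the known cells sum to 217, so (5,4) = 28.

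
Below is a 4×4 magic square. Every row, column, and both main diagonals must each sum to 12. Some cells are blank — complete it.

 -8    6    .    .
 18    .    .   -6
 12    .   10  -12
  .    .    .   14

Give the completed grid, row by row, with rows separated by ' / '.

Row 3: 12 + 10 + (-12) + ? = 12, so (3,2) = 2.
Column 1 needs 12; the known cells sum to 22, so (4,1) = -10.
Column 4: -6 + (-12) + 14 + ? = 12, so (1,4) = 16.
Main diagonal needs 12; the known cells sum to 16, so (2,2) = -4.
Anti-diagonal needs 12; the known cells sum to 8, so (2,3) = 4.
Row 1: -8 + 6 + 16 + ? = 12, so (1,3) = -2.
Column 2 needs 12; the known cells sum to 4, so (4,2) = 8.
Column 3: -2 + 4 + 10 + ? = 12, so (4,3) = 0.

-8 6 -2 16 / 18 -4 4 -6 / 12 2 10 -12 / -10 8 0 14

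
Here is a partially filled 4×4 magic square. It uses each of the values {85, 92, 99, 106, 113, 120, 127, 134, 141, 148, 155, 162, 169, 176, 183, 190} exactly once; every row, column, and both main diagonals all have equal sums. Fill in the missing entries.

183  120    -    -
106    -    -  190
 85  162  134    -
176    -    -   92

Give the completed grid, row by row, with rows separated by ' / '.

The 16 entries sum to 2200, so each line sums to 2200/4 = 550.
Row 3 must total 550; the given cells sum to 381, so (3,4) = 169.
Column 4 needs 550; the known cells sum to 451, so (1,4) = 99.
Main diagonal needs 550; the known cells sum to 409, so (2,2) = 141.
Anti-diagonal: 99 + 162 + 176 + ? = 550, so (2,3) = 113.
Row 1 must total 550; the given cells sum to 402, so (1,3) = 148.
Column 2 must total 550; the given cells sum to 423, so (4,2) = 127.
Column 3 needs 550; the known cells sum to 395, so (4,3) = 155.

183 120 148 99 / 106 141 113 190 / 85 162 134 169 / 176 127 155 92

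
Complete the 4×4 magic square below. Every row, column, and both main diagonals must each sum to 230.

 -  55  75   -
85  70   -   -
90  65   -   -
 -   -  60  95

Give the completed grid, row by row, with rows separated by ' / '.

20 55 75 80 / 85 70 50 25 / 90 65 45 30 / 35 40 60 95

The remaining cell in column 2 is (4,2) = 230 − 190 = 40.
Row 4: 40 + 60 + 95 + ? = 230, so (4,1) = 35.
Column 1 must total 230; the given cells sum to 210, so (1,1) = 20.
Using main diagonal: 20 + 70 + 95 + ? → (3,3) = 230 − 185 = 45.
The remaining cell in row 1 is (1,4) = 230 − 150 = 80.
Using row 3: 90 + 65 + 45 + ? → (3,4) = 230 − 200 = 30.
Using column 3: 75 + 45 + 60 + ? → (2,3) = 230 − 180 = 50.
The remaining cell in column 4 is (2,4) = 230 − 205 = 25.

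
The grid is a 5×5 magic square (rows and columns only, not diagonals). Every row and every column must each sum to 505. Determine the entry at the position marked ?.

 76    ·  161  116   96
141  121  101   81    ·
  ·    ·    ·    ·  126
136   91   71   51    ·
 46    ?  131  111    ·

151

The remaining cell in row 1 is (1,2) = 505 − 449 = 56.
Using row 2: 141 + 121 + 101 + 81 + ? → (2,5) = 505 − 444 = 61.
From row 4, 505 − (136 + 91 + 71 + 51) gives (4,5) = 156.
The remaining cell in column 1 is (3,1) = 505 − 399 = 106.
Using column 3: 161 + 101 + 71 + 131 + ? → (3,3) = 505 − 464 = 41.
Column 4 needs 505; the known cells sum to 359, so (3,4) = 146.
Column 5 must total 505; the given cells sum to 439, so (5,5) = 66.
Row 3 needs 505; the known cells sum to 419, so (3,2) = 86.
Row 5 needs 505; the known cells sum to 354, so (5,2) = 151.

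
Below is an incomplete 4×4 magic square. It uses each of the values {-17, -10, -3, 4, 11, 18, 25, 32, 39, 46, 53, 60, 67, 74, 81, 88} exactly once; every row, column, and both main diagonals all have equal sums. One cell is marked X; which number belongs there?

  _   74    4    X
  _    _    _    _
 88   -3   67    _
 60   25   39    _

The 16 entries sum to 568, so each line sums to 568/4 = 142.
Row 3: 88 + (-3) + 67 + ? = 142, so (3,4) = -10.
The remaining cell in row 4 is (4,4) = 142 − 124 = 18.
The remaining cell in column 2 is (2,2) = 142 − 96 = 46.
Column 3 needs 142; the known cells sum to 110, so (2,3) = 32.
From main diagonal, 142 − (46 + 67 + 18) gives (1,1) = 11.
The remaining cell in anti-diagonal is (1,4) = 142 − 89 = 53.

53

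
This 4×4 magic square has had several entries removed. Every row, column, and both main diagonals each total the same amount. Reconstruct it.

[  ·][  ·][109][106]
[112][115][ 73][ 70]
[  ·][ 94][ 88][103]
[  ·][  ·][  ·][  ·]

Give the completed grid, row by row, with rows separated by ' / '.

76 79 109 106 / 112 115 73 70 / 85 94 88 103 / 97 82 100 91

Row 2 is already complete: 112 + 115 + 73 + 70 = 370, so that is the magic constant.
From row 3, 370 − (94 + 88 + 103) gives (3,1) = 85.
Column 3: 109 + 73 + 88 + ? = 370, so (4,3) = 100.
Column 4 needs 370; the known cells sum to 279, so (4,4) = 91.
Main diagonal: 115 + 88 + 91 + ? = 370, so (1,1) = 76.
Anti-diagonal must total 370; the given cells sum to 273, so (4,1) = 97.
Row 1: 76 + 109 + 106 + ? = 370, so (1,2) = 79.
Using row 4: 97 + 100 + 91 + ? → (4,2) = 370 − 288 = 82.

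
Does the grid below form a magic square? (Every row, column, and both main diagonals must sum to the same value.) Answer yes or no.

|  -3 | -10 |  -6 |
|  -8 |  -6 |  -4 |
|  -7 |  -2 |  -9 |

Row 1: -3 + (-10) + (-6) = -19.
Row 2: -8 + (-6) + (-4) = -18.
Row 3: -7 + (-2) + (-9) = -18.
Column 1: -3 + (-8) + (-7) = -18.
Column 2: -10 + (-6) + (-2) = -18.
Column 3: -6 + (-4) + (-9) = -19.
Main diagonal: -3 + (-6) + (-9) = -18.
Anti-diagonal: -6 + (-6) + (-7) = -19.

No — main diagonal sums to -18 but anti-diagonal sums to -19.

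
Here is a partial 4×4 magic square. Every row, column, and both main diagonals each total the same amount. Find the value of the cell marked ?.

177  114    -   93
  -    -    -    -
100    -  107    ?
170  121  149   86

Row 4 is complete and sums to 526; that is the magic constant.
Row 1 must total 526; the given cells sum to 384, so (1,3) = 142.
Column 1 needs 526; the known cells sum to 447, so (2,1) = 79.
Column 3: 142 + 107 + 149 + ? = 526, so (2,3) = 128.
Main diagonal must total 526; the given cells sum to 370, so (2,2) = 156.
The remaining cell in anti-diagonal is (3,2) = 526 − 391 = 135.
Row 2: 79 + 156 + 128 + ? = 526, so (2,4) = 163.
Using row 3: 100 + 135 + 107 + ? → (3,4) = 526 − 342 = 184.

184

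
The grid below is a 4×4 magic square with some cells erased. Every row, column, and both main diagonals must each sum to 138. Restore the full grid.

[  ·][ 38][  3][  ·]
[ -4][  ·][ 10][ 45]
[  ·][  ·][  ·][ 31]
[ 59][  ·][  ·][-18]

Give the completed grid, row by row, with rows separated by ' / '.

Using row 2: -4 + 10 + 45 + ? → (2,2) = 138 − 51 = 87.
Using column 4: 45 + 31 + (-18) + ? → (1,4) = 138 − 58 = 80.
From anti-diagonal, 138 − (80 + 10 + 59) gives (3,2) = -11.
Row 1: 38 + 3 + 80 + ? = 138, so (1,1) = 17.
From column 1, 138 − (17 + (-4) + 59) gives (3,1) = 66.
Column 2: 38 + 87 + (-11) + ? = 138, so (4,2) = 24.
Main diagonal must total 138; the given cells sum to 86, so (3,3) = 52.
Using row 4: 59 + 24 + (-18) + ? → (4,3) = 138 − 65 = 73.

17 38 3 80 / -4 87 10 45 / 66 -11 52 31 / 59 24 73 -18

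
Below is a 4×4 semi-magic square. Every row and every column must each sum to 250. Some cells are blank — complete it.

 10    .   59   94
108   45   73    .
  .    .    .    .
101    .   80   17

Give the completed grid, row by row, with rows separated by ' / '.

10 87 59 94 / 108 45 73 24 / 31 66 38 115 / 101 52 80 17

Using row 1: 10 + 59 + 94 + ? → (1,2) = 250 − 163 = 87.
Row 2: 108 + 45 + 73 + ? = 250, so (2,4) = 24.
Row 4: 101 + 80 + 17 + ? = 250, so (4,2) = 52.
Column 1: 10 + 108 + 101 + ? = 250, so (3,1) = 31.
Column 2 must total 250; the given cells sum to 184, so (3,2) = 66.
Column 3: 59 + 73 + 80 + ? = 250, so (3,3) = 38.
Column 4 must total 250; the given cells sum to 135, so (3,4) = 115.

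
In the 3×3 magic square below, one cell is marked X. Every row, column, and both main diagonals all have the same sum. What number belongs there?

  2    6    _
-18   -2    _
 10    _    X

Column 1 is complete and sums to -6; that is the magic constant.
Row 1 must total -6; the given cells sum to 8, so (1,3) = -14.
Row 2 needs -6; the known cells sum to -20, so (2,3) = 14.
Column 2: 6 + (-2) + ? = -6, so (3,2) = -10.
Column 3: -14 + 14 + ? = -6, so (3,3) = -6.

-6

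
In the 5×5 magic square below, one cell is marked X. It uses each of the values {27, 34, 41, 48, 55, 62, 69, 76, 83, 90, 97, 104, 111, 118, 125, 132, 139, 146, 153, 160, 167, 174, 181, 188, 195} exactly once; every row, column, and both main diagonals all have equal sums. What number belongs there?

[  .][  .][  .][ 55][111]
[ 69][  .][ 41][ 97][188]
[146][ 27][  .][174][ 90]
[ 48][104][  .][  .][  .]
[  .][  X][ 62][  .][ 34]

181

The 25 entries sum to 2775, so each line sums to 2775/5 = 555.
Row 2 must total 555; the given cells sum to 395, so (2,2) = 160.
Row 3 needs 555; the known cells sum to 437, so (3,3) = 118.
Column 5: 111 + 188 + 90 + 34 + ? = 555, so (4,5) = 132.
Using anti-diagonal: 111 + 97 + 118 + 104 + ? → (5,1) = 555 − 430 = 125.
Column 1: 69 + 146 + 48 + 125 + ? = 555, so (1,1) = 167.
The remaining cell in main diagonal is (4,4) = 555 − 479 = 76.
The remaining cell in row 4 is (4,3) = 555 − 360 = 195.
Column 3: 41 + 118 + 195 + 62 + ? = 555, so (1,3) = 139.
The remaining cell in column 4 is (5,4) = 555 − 402 = 153.
Row 1 must total 555; the given cells sum to 472, so (1,2) = 83.
Row 5: 125 + 62 + 153 + 34 + ? = 555, so (5,2) = 181.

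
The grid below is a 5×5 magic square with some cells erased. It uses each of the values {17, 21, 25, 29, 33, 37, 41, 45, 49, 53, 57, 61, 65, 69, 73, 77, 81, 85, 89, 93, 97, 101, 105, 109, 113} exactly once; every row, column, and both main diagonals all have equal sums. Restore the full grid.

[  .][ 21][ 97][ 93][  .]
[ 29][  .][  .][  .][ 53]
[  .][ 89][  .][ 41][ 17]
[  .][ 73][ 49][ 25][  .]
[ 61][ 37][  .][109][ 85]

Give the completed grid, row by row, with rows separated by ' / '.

The 25 entries sum to 1625, so each line sums to 1625/5 = 325.
Using row 5: 61 + 37 + 109 + 85 + ? → (5,3) = 325 − 292 = 33.
Column 2 must total 325; the given cells sum to 220, so (2,2) = 105.
Column 4 must total 325; the given cells sum to 268, so (2,4) = 57.
Row 2 needs 325; the known cells sum to 244, so (2,3) = 81.
Using column 3: 97 + 81 + 49 + 33 + ? → (3,3) = 325 − 260 = 65.
From main diagonal, 325 − (105 + 65 + 25 + 85) gives (1,1) = 45.
Anti-diagonal: 57 + 65 + 73 + 61 + ? = 325, so (1,5) = 69.
From row 3, 325 − (89 + 65 + 41 + 17) gives (3,1) = 113.
Column 1: 45 + 29 + 113 + 61 + ? = 325, so (4,1) = 77.
Using column 5: 69 + 53 + 17 + 85 + ? → (4,5) = 325 − 224 = 101.

45 21 97 93 69 / 29 105 81 57 53 / 113 89 65 41 17 / 77 73 49 25 101 / 61 37 33 109 85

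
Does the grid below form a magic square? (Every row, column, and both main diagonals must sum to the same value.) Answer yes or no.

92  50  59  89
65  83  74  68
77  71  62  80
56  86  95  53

Yes

Row 1: 92 + 50 + 59 + 89 = 290.
Row 2: 65 + 83 + 74 + 68 = 290.
Row 3: 77 + 71 + 62 + 80 = 290.
Row 4: 56 + 86 + 95 + 53 = 290.
Column 1: 92 + 65 + 77 + 56 = 290.
Column 2: 50 + 83 + 71 + 86 = 290.
Column 3: 59 + 74 + 62 + 95 = 290.
Column 4: 89 + 68 + 80 + 53 = 290.
Main diagonal: 92 + 83 + 62 + 53 = 290.
Anti-diagonal: 89 + 74 + 71 + 56 = 290.
All lines sum to 290.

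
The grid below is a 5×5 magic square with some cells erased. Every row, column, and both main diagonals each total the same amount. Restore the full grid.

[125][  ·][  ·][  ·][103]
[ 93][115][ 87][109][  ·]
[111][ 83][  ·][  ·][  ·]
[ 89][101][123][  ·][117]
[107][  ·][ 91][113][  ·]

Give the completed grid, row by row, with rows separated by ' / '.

125 97 119 81 103 / 93 115 87 109 121 / 111 83 105 127 99 / 89 101 123 95 117 / 107 129 91 113 85

Column 1 is already complete: 125 + 93 + 111 + 89 + 107 = 525, so that is the magic constant.
Row 2 needs 525; the known cells sum to 404, so (2,5) = 121.
Row 4 must total 525; the given cells sum to 430, so (4,4) = 95.
Anti-diagonal: 103 + 109 + 101 + 107 + ? = 525, so (3,3) = 105.
The remaining cell in column 3 is (1,3) = 525 − 406 = 119.
The remaining cell in main diagonal is (5,5) = 525 − 440 = 85.
From row 5, 525 − (107 + 91 + 113 + 85) gives (5,2) = 129.
The remaining cell in column 2 is (1,2) = 525 − 428 = 97.
Column 5: 103 + 121 + 117 + 85 + ? = 525, so (3,5) = 99.
Row 1 must total 525; the given cells sum to 444, so (1,4) = 81.
Row 3 must total 525; the given cells sum to 398, so (3,4) = 127.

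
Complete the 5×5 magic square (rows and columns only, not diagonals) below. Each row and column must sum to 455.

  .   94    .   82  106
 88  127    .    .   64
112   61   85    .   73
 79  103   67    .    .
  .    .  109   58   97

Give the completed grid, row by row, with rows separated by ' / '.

55 94 118 82 106 / 88 127 76 100 64 / 112 61 85 124 73 / 79 103 67 91 115 / 121 70 109 58 97

Row 3 must total 455; the given cells sum to 331, so (3,4) = 124.
Column 2 needs 455; the known cells sum to 385, so (5,2) = 70.
From column 5, 455 − (106 + 64 + 73 + 97) gives (4,5) = 115.
Row 4 must total 455; the given cells sum to 364, so (4,4) = 91.
From row 5, 455 − (70 + 109 + 58 + 97) gives (5,1) = 121.
Using column 1: 88 + 112 + 79 + 121 + ? → (1,1) = 455 − 400 = 55.
From column 4, 455 − (82 + 124 + 91 + 58) gives (2,4) = 100.
The remaining cell in row 1 is (1,3) = 455 − 337 = 118.
From row 2, 455 − (88 + 127 + 100 + 64) gives (2,3) = 76.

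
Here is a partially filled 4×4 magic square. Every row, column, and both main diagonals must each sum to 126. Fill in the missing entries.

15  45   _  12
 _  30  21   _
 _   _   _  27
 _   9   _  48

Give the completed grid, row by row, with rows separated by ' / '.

15 45 54 12 / 36 30 21 39 / 24 42 33 27 / 51 9 18 48

From row 1, 126 − (15 + 45 + 12) gives (1,3) = 54.
Column 2 needs 126; the known cells sum to 84, so (3,2) = 42.
Column 4 needs 126; the known cells sum to 87, so (2,4) = 39.
Main diagonal needs 126; the known cells sum to 93, so (3,3) = 33.
Anti-diagonal needs 126; the known cells sum to 75, so (4,1) = 51.
Row 2 needs 126; the known cells sum to 90, so (2,1) = 36.
Row 3 needs 126; the known cells sum to 102, so (3,1) = 24.
From row 4, 126 − (51 + 9 + 48) gives (4,3) = 18.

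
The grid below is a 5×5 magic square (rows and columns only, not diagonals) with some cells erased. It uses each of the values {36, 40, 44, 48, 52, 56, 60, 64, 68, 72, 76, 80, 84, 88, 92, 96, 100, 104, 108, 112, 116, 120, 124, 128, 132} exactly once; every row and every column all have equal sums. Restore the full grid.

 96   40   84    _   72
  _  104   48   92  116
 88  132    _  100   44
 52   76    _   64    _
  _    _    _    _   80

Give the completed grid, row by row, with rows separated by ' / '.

96 40 84 128 72 / 60 104 48 92 116 / 88 132 56 100 44 / 52 76 120 64 108 / 124 68 112 36 80

The 25 entries sum to 2100, so each line sums to 2100/5 = 420.
The remaining cell in row 1 is (1,4) = 420 − 292 = 128.
Using row 2: 104 + 48 + 92 + 116 + ? → (2,1) = 420 − 360 = 60.
Using row 3: 88 + 132 + 100 + 44 + ? → (3,3) = 420 − 364 = 56.
Column 1 must total 420; the given cells sum to 296, so (5,1) = 124.
Column 2 needs 420; the known cells sum to 352, so (5,2) = 68.
From column 4, 420 − (128 + 92 + 100 + 64) gives (5,4) = 36.
Column 5 needs 420; the known cells sum to 312, so (4,5) = 108.
Using row 4: 52 + 76 + 64 + 108 + ? → (4,3) = 420 − 300 = 120.
From row 5, 420 − (124 + 68 + 36 + 80) gives (5,3) = 112.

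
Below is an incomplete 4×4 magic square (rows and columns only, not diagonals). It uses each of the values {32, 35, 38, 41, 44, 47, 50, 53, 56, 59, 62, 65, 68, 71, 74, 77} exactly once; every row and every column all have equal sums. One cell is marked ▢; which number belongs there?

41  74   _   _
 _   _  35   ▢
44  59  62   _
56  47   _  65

68

The 16 entries sum to 872, so each line sums to 872/4 = 218.
Row 3 must total 218; the given cells sum to 165, so (3,4) = 53.
The remaining cell in row 4 is (4,3) = 218 − 168 = 50.
The remaining cell in column 1 is (2,1) = 218 − 141 = 77.
The remaining cell in column 2 is (2,2) = 218 − 180 = 38.
Column 3 must total 218; the given cells sum to 147, so (1,3) = 71.
Row 1: 41 + 74 + 71 + ? = 218, so (1,4) = 32.
From row 2, 218 − (77 + 38 + 35) gives (2,4) = 68.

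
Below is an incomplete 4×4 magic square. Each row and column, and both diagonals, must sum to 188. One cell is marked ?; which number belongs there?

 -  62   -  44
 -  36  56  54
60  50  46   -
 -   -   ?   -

Using row 2: 36 + 56 + 54 + ? → (2,1) = 188 − 146 = 42.
Row 3 needs 188; the known cells sum to 156, so (3,4) = 32.
Column 2 must total 188; the given cells sum to 148, so (4,2) = 40.
The remaining cell in column 4 is (4,4) = 188 − 130 = 58.
Main diagonal needs 188; the known cells sum to 140, so (1,1) = 48.
From anti-diagonal, 188 − (44 + 56 + 50) gives (4,1) = 38.
Using row 1: 48 + 62 + 44 + ? → (1,3) = 188 − 154 = 34.
Using row 4: 38 + 40 + 58 + ? → (4,3) = 188 − 136 = 52.

52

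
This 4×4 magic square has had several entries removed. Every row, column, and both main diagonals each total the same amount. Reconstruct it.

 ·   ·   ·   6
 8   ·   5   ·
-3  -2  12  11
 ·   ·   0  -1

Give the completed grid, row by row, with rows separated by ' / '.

4 7 1 6 / 8 3 5 2 / -3 -2 12 11 / 9 10 0 -1

Row 3 is already complete: -3 + -2 + 12 + 11 = 18, so that is the magic constant.
Using column 3: 5 + 12 + 0 + ? → (1,3) = 18 − 17 = 1.
Column 4 needs 18; the known cells sum to 16, so (2,4) = 2.
From anti-diagonal, 18 − (6 + 5 + (-2)) gives (4,1) = 9.
Row 2 must total 18; the given cells sum to 15, so (2,2) = 3.
From row 4, 18 − (9 + 0 + (-1)) gives (4,2) = 10.
The remaining cell in column 1 is (1,1) = 18 − 14 = 4.
Column 2 must total 18; the given cells sum to 11, so (1,2) = 7.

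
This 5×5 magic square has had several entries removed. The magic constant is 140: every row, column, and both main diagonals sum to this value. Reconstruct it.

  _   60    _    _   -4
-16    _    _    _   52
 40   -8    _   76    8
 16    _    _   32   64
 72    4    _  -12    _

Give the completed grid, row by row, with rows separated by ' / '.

28 60 12 44 -4 / -16 36 68 0 52 / 40 -8 24 76 8 / 16 48 -20 32 64 / 72 4 56 -12 20

Row 3 needs 140; the known cells sum to 116, so (3,3) = 24.
Column 1 must total 140; the given cells sum to 112, so (1,1) = 28.
Using column 5: -4 + 52 + 8 + 64 + ? → (5,5) = 140 − 120 = 20.
The remaining cell in main diagonal is (2,2) = 140 − 104 = 36.
Row 5 needs 140; the known cells sum to 84, so (5,3) = 56.
Column 2 must total 140; the given cells sum to 92, so (4,2) = 48.
From anti-diagonal, 140 − (-4 + 24 + 48 + 72) gives (2,4) = 0.
From row 2, 140 − (-16 + 36 + 0 + 52) gives (2,3) = 68.
Using row 4: 16 + 48 + 32 + 64 + ? → (4,3) = 140 − 160 = -20.
From column 3, 140 − (68 + 24 + (-20) + 56) gives (1,3) = 12.
The remaining cell in column 4 is (1,4) = 140 − 96 = 44.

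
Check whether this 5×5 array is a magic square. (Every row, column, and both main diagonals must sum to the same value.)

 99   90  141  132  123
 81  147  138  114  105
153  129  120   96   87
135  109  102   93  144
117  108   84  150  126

Row 1: 99 + 90 + 141 + 132 + 123 = 585.
Row 2: 81 + 147 + 138 + 114 + 105 = 585.
Row 3: 153 + 129 + 120 + 96 + 87 = 585.
Row 4: 135 + 109 + 102 + 93 + 144 = 583.
Row 5: 117 + 108 + 84 + 150 + 126 = 585.
Column 1: 99 + 81 + 153 + 135 + 117 = 585.
Column 2: 90 + 147 + 129 + 109 + 108 = 583.
Column 3: 141 + 138 + 120 + 102 + 84 = 585.
Column 4: 132 + 114 + 96 + 93 + 150 = 585.
Column 5: 123 + 105 + 87 + 144 + 126 = 585.
Main diagonal: 99 + 147 + 120 + 93 + 126 = 585.
Anti-diagonal: 123 + 114 + 120 + 109 + 117 = 583.

No — row 4 sums to 583 but column 3 sums to 585.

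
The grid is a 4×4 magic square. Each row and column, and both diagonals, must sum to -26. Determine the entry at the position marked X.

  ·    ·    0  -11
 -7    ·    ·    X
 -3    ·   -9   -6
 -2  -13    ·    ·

-10

Using row 3: -3 + (-9) + (-6) + ? → (3,2) = -26 − (-18) = -8.
From column 1, -26 − (-7 + (-3) + (-2)) gives (1,1) = -14.
Anti-diagonal must total -26; the given cells sum to -21, so (2,3) = -5.
Row 1: -14 + 0 + (-11) + ? = -26, so (1,2) = -1.
Column 2: -1 + (-8) + (-13) + ? = -26, so (2,2) = -4.
Column 3 needs -26; the known cells sum to -14, so (4,3) = -12.
Main diagonal needs -26; the known cells sum to -27, so (4,4) = 1.
Row 2: -7 + (-4) + (-5) + ? = -26, so (2,4) = -10.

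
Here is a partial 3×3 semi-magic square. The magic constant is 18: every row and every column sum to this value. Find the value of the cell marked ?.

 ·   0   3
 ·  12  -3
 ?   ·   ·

From row 1, 18 − (0 + 3) gives (1,1) = 15.
Row 2 must total 18; the given cells sum to 9, so (2,1) = 9.
Using column 1: 15 + 9 + ? → (3,1) = 18 − 24 = -6.

-6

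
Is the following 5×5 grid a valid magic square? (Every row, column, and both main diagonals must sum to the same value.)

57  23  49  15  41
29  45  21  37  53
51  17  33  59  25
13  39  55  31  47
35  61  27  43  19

Row 1: 57 + 23 + 49 + 15 + 41 = 185.
Row 2: 29 + 45 + 21 + 37 + 53 = 185.
Row 3: 51 + 17 + 33 + 59 + 25 = 185.
Row 4: 13 + 39 + 55 + 31 + 47 = 185.
Row 5: 35 + 61 + 27 + 43 + 19 = 185.
Column 1: 57 + 29 + 51 + 13 + 35 = 185.
Column 2: 23 + 45 + 17 + 39 + 61 = 185.
Column 3: 49 + 21 + 33 + 55 + 27 = 185.
Column 4: 15 + 37 + 59 + 31 + 43 = 185.
Column 5: 41 + 53 + 25 + 47 + 19 = 185.
Main diagonal: 57 + 45 + 33 + 31 + 19 = 185.
Anti-diagonal: 41 + 37 + 33 + 39 + 35 = 185.
All lines sum to 185.

Yes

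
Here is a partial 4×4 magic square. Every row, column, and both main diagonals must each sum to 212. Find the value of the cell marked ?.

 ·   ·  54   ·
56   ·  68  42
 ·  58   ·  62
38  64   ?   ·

From row 2, 212 − (56 + 68 + 42) gives (2,2) = 46.
Column 2 must total 212; the given cells sum to 168, so (1,2) = 44.
Using anti-diagonal: 68 + 58 + 38 + ? → (1,4) = 212 − 164 = 48.
From row 1, 212 − (44 + 54 + 48) gives (1,1) = 66.
Column 1: 66 + 56 + 38 + ? = 212, so (3,1) = 52.
Column 4 must total 212; the given cells sum to 152, so (4,4) = 60.
From main diagonal, 212 − (66 + 46 + 60) gives (3,3) = 40.
From row 4, 212 − (38 + 64 + 60) gives (4,3) = 50.

50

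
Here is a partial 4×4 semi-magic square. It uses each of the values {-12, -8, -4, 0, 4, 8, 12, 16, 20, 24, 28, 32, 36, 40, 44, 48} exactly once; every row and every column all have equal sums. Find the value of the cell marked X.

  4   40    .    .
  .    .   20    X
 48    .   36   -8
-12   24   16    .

8

The 16 entries sum to 288, so each line sums to 288/4 = 72.
Using row 3: 48 + 36 + (-8) + ? → (3,2) = 72 − 76 = -4.
Row 4 must total 72; the given cells sum to 28, so (4,4) = 44.
Column 1 must total 72; the given cells sum to 40, so (2,1) = 32.
Using column 2: 40 + (-4) + 24 + ? → (2,2) = 72 − 60 = 12.
Column 3 needs 72; the known cells sum to 72, so (1,3) = 0.
The remaining cell in row 1 is (1,4) = 72 − 44 = 28.
From row 2, 72 − (32 + 12 + 20) gives (2,4) = 8.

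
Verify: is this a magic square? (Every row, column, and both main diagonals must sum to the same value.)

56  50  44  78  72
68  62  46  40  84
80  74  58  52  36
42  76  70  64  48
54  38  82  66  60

Row 1: 56 + 50 + 44 + 78 + 72 = 300.
Row 2: 68 + 62 + 46 + 40 + 84 = 300.
Row 3: 80 + 74 + 58 + 52 + 36 = 300.
Row 4: 42 + 76 + 70 + 64 + 48 = 300.
Row 5: 54 + 38 + 82 + 66 + 60 = 300.
Column 1: 56 + 68 + 80 + 42 + 54 = 300.
Column 2: 50 + 62 + 74 + 76 + 38 = 300.
Column 3: 44 + 46 + 58 + 70 + 82 = 300.
Column 4: 78 + 40 + 52 + 64 + 66 = 300.
Column 5: 72 + 84 + 36 + 48 + 60 = 300.
Main diagonal: 56 + 62 + 58 + 64 + 60 = 300.
Anti-diagonal: 72 + 40 + 58 + 76 + 54 = 300.
All lines sum to 300.

Yes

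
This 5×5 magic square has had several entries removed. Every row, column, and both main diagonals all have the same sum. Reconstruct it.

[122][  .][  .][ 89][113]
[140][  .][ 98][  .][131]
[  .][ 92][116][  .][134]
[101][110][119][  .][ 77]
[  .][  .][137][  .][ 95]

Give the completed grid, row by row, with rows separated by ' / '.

122 146 80 89 113 / 140 74 98 107 131 / 83 92 116 125 134 / 101 110 119 143 77 / 104 128 137 86 95

Column 5 is already complete: 113 + 131 + 134 + 77 + 95 = 550, so that is the magic constant.
The remaining cell in row 4 is (4,4) = 550 − 407 = 143.
From column 3, 550 − (98 + 116 + 119 + 137) gives (1,3) = 80.
Main diagonal: 122 + 116 + 143 + 95 + ? = 550, so (2,2) = 74.
From row 1, 550 − (122 + 80 + 89 + 113) gives (1,2) = 146.
Row 2: 140 + 74 + 98 + 131 + ? = 550, so (2,4) = 107.
Using column 2: 146 + 74 + 92 + 110 + ? → (5,2) = 550 − 422 = 128.
The remaining cell in anti-diagonal is (5,1) = 550 − 446 = 104.
Row 5 must total 550; the given cells sum to 464, so (5,4) = 86.
From column 1, 550 − (122 + 140 + 101 + 104) gives (3,1) = 83.
Column 4 must total 550; the given cells sum to 425, so (3,4) = 125.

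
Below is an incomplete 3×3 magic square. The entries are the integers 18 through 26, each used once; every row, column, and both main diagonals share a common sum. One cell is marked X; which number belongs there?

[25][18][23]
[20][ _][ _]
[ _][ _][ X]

19

The entries are 18 through 26, which sum to 198, so each line sums to 198/3 = 66.
From column 1, 66 − (25 + 20) gives (3,1) = 21.
Anti-diagonal: 23 + 21 + ? = 66, so (2,2) = 22.
The remaining cell in row 2 is (2,3) = 66 − 42 = 24.
Column 2 must total 66; the given cells sum to 40, so (3,2) = 26.
From column 3, 66 − (23 + 24) gives (3,3) = 19.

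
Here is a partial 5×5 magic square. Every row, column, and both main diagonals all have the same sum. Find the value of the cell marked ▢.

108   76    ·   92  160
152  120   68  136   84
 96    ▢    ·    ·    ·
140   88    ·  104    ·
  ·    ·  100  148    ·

144

Row 2 is complete and sums to 560; that is the magic constant.
From row 1, 560 − (108 + 76 + 92 + 160) gives (1,3) = 124.
The remaining cell in column 1 is (5,1) = 560 − 496 = 64.
The remaining cell in column 4 is (3,4) = 560 − 480 = 80.
Anti-diagonal: 160 + 136 + 88 + 64 + ? = 560, so (3,3) = 112.
Column 3 must total 560; the given cells sum to 404, so (4,3) = 156.
The remaining cell in main diagonal is (5,5) = 560 − 444 = 116.
Using row 4: 140 + 88 + 156 + 104 + ? → (4,5) = 560 − 488 = 72.
Row 5: 64 + 100 + 148 + 116 + ? = 560, so (5,2) = 132.
Column 2 must total 560; the given cells sum to 416, so (3,2) = 144.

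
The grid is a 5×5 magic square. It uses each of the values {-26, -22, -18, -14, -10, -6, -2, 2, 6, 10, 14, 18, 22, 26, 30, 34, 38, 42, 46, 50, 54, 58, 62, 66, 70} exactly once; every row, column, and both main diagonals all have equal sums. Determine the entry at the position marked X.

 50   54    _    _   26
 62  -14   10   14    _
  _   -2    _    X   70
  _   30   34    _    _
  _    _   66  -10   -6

46

The 25 entries sum to 550, so each line sums to 550/5 = 110.
Row 2: 62 + (-14) + 10 + 14 + ? = 110, so (2,5) = 38.
Column 2 needs 110; the known cells sum to 68, so (5,2) = 42.
The remaining cell in column 5 is (4,5) = 110 − 128 = -18.
Using row 5: 42 + 66 + (-10) + (-6) + ? → (5,1) = 110 − 92 = 18.
The remaining cell in anti-diagonal is (3,3) = 110 − 88 = 22.
Column 3 needs 110; the known cells sum to 132, so (1,3) = -22.
The remaining cell in main diagonal is (4,4) = 110 − 52 = 58.
Row 1: 50 + 54 + (-22) + 26 + ? = 110, so (1,4) = 2.
Row 4 needs 110; the known cells sum to 104, so (4,1) = 6.
Column 1 must total 110; the given cells sum to 136, so (3,1) = -26.
Column 4: 2 + 14 + 58 + (-10) + ? = 110, so (3,4) = 46.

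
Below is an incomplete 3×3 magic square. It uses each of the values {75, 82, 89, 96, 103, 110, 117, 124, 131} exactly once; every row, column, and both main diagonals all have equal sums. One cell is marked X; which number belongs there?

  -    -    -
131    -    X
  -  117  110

75

The 9 entries sum to 927, so each line sums to 927/3 = 309.
Row 3 must total 309; the given cells sum to 227, so (3,1) = 82.
The remaining cell in column 1 is (1,1) = 309 − 213 = 96.
Main diagonal needs 309; the known cells sum to 206, so (2,2) = 103.
The remaining cell in anti-diagonal is (1,3) = 309 − 185 = 124.
Row 1 needs 309; the known cells sum to 220, so (1,2) = 89.
Row 2 must total 309; the given cells sum to 234, so (2,3) = 75.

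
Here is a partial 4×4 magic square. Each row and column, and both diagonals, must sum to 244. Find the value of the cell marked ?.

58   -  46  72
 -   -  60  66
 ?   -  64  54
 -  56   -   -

From row 1, 244 − (58 + 46 + 72) gives (1,2) = 68.
The remaining cell in column 3 is (4,3) = 244 − 170 = 74.
Column 4 must total 244; the given cells sum to 192, so (4,4) = 52.
Main diagonal needs 244; the known cells sum to 174, so (2,2) = 70.
Using row 2: 70 + 60 + 66 + ? → (2,1) = 244 − 196 = 48.
From row 4, 244 − (56 + 74 + 52) gives (4,1) = 62.
The remaining cell in column 1 is (3,1) = 244 − 168 = 76.

76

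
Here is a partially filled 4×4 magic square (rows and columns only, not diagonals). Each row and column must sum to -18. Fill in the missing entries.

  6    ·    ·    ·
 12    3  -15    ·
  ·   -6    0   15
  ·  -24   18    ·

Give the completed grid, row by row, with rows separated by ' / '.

6 9 -21 -12 / 12 3 -15 -18 / -27 -6 0 15 / -9 -24 18 -3

Row 2 needs -18; the known cells sum to 0, so (2,4) = -18.
Using row 3: -6 + 0 + 15 + ? → (3,1) = -18 − 9 = -27.
From column 1, -18 − (6 + 12 + (-27)) gives (4,1) = -9.
Column 2: 3 + (-6) + (-24) + ? = -18, so (1,2) = 9.
Column 3 must total -18; the given cells sum to 3, so (1,3) = -21.
Row 1 must total -18; the given cells sum to -6, so (1,4) = -12.
Row 4 needs -18; the known cells sum to -15, so (4,4) = -3.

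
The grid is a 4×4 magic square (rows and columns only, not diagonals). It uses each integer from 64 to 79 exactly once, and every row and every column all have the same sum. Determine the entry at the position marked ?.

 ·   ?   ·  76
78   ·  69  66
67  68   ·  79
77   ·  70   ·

The entries are 64 through 79, which sum to 1144, so each line sums to 1144/4 = 286.
Row 2 needs 286; the known cells sum to 213, so (2,2) = 73.
Row 3: 67 + 68 + 79 + ? = 286, so (3,3) = 72.
From column 1, 286 − (78 + 67 + 77) gives (1,1) = 64.
From column 3, 286 − (69 + 72 + 70) gives (1,3) = 75.
From column 4, 286 − (76 + 66 + 79) gives (4,4) = 65.
Using row 1: 64 + 75 + 76 + ? → (1,2) = 286 − 215 = 71.

71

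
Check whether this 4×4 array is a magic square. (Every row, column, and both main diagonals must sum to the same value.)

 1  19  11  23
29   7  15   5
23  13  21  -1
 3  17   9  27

Row 1: 1 + 19 + 11 + 23 = 54.
Row 2: 29 + 7 + 15 + 5 = 56.
Row 3: 23 + 13 + 21 + (-1) = 56.
Row 4: 3 + 17 + 9 + 27 = 56.
Column 1: 1 + 29 + 23 + 3 = 56.
Column 2: 19 + 7 + 13 + 17 = 56.
Column 3: 11 + 15 + 21 + 9 = 56.
Column 4: 23 + 5 + (-1) + 27 = 54.
Main diagonal: 1 + 7 + 21 + 27 = 56.
Anti-diagonal: 23 + 15 + 13 + 3 = 54.

No — column 1 sums to 56 but anti-diagonal sums to 54.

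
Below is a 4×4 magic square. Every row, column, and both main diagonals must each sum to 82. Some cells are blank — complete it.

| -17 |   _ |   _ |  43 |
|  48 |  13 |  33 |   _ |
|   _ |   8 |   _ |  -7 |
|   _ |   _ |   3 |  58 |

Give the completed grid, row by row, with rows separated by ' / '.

-17 38 18 43 / 48 13 33 -12 / 53 8 28 -7 / -2 23 3 58

Row 2: 48 + 13 + 33 + ? = 82, so (2,4) = -12.
Main diagonal: -17 + 13 + 58 + ? = 82, so (3,3) = 28.
Anti-diagonal: 43 + 33 + 8 + ? = 82, so (4,1) = -2.
Using row 3: 8 + 28 + (-7) + ? → (3,1) = 82 − 29 = 53.
Using row 4: -2 + 3 + 58 + ? → (4,2) = 82 − 59 = 23.
The remaining cell in column 2 is (1,2) = 82 − 44 = 38.
Column 3 needs 82; the known cells sum to 64, so (1,3) = 18.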